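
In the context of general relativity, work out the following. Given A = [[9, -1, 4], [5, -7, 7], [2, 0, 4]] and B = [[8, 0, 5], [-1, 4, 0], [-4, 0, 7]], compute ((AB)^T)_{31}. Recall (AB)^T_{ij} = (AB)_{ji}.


(AB)^T_{ij} = (AB)_{ji} = sum_k A_{jk} B_{ki}.
For i=3, j=1 we need (AB)_{13}:
A_{11} * B_{13} = 9 * 5 = 45
A_{12} * B_{23} = -1 * 0 = 0
A_{13} * B_{33} = 4 * 7 = 28
Sum = 45 + 0 + 28 = 73

73


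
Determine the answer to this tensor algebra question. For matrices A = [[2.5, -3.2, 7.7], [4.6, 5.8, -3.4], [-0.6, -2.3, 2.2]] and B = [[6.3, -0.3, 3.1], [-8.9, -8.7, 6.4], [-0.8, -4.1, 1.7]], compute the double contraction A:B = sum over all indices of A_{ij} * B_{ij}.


A:B = sum over all i,j of A_{ij} * B_{ij}.
Row 1: 2.5*6.3=15.75, -3.2*-0.3=0.96, 7.7*3.1=23.87 => row sum = 40.58
Row 2: 4.6*-8.9=-40.94, 5.8*-8.7=-50.46, -3.4*6.4=-21.76 => row sum = -113.16
Row 3: -0.6*-0.8=0.48, -2.3*-4.1=9.43, 2.2*1.7=3.74 => row sum = 13.65
Total = 40.58 + -113.16 + 13.65 = -58.93

-58.93


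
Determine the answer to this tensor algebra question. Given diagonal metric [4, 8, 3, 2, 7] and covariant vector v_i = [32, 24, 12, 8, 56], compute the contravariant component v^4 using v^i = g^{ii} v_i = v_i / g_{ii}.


To raise an index with a diagonal metric: v^i = v_i / g_{ii}.
For index 4: v_4 = 8, g_{44} = 2
v^4 = 8 / 2 = 4

4


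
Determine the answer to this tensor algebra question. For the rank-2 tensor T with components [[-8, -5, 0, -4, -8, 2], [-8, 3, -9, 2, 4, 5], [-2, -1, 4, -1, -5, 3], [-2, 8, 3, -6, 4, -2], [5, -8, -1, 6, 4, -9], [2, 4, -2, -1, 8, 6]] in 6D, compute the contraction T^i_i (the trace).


The contraction (trace) of a rank-2 tensor is the sum of its diagonal elements.
Diagonal entries: A[1,1] = -8, A[2,2] = 3, A[3,3] = 4, A[4,4] = -6, A[5,5] = 4, A[6,6] = 6
Tr(A) = -8 + 3 + 4 + -6 + 4 + 6 = 3

3


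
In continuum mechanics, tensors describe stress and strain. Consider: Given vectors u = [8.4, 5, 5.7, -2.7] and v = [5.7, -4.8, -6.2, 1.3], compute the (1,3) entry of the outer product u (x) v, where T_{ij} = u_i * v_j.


The outer product entry T_{ij} = u_i * v_j.
We need i=1, j=3.
u_1 = 8.4, v_3 = -6.2
T_{1,3} = 8.4 * -6.2 = -52.08

-52.08


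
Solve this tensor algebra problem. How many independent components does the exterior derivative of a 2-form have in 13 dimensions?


The exterior derivative of a p-form is a (p+1)-form.
Its number of independent components is C(n, p+1).
n = 13, p+1 = 3
C(13, 3) = 286

286


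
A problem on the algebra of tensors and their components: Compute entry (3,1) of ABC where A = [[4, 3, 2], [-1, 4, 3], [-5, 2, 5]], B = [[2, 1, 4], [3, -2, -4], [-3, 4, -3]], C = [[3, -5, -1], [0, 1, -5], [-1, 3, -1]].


(ABC)_{31} = sum_m (AB)_{3m} C_{m1}. First compute row 3 of AB.
(AB)_{31} = -5*2 + 2*3 + 5*-3 = -19
(AB)_{32} = -5*1 + 2*-2 + 5*4 = 11
(AB)_{33} = -5*4 + 2*-4 + 5*-3 = -43
Now contract with column 1 of C:
(AB)_{31} * C_{11} = -19 * 3 = -57
(AB)_{32} * C_{21} = 11 * 0 = 0
(AB)_{33} * C_{31} = -43 * -1 = 43
(ABC)_{31} = -57 + 0 + 43 = -14

-14


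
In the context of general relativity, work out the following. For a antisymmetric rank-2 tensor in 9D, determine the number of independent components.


A antisymmetric rank-2 tensor in d dimensions has d(d-1)/2 independent components.
d = 9
d(d-1)/2 = 9 * 8 / 2 = 72 / 2 = 36

36


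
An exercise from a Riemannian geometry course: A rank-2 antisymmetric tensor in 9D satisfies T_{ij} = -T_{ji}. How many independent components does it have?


An antisymmetric rank-2 tensor satisfies A_{ij} = -A_{ji}, so diagonal entries are zero.
The independent components are the upper-triangular entries: C(n, 2) = n(n-1)/2.
n = 9
C(9, 2) = 9 * 8 / 2 = 72 / 2 = 36

36


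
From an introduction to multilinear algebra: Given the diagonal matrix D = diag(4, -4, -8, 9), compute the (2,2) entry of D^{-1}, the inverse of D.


For a diagonal matrix, the inverse has entries (D^{-1})_{ii} = 1/d_{ii}.
The diagonal entries are: d_{11} = 4, d_{22} = -4, d_{33} = -8, d_{44} = 9
We need (D^{-1})_{22} = 1/d_{22} = 1/-4 = -1/4

-1/4


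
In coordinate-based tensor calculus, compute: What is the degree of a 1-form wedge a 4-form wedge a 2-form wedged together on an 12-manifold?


The degree of a wedge product is the sum of the degrees of the individual forms.
Degrees: 1, 4, 2
Total degree = 1 + 4 + 2 = 7

7


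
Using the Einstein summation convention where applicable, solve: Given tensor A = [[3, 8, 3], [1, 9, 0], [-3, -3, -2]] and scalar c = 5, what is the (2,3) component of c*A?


Scalar multiplication: (cA)_{ij} = c * A_{ij}.
c = 5
A_{23} = 0
(cA)_{23} = 5 * 0 = 0

0


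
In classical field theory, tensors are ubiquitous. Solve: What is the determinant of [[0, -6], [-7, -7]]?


For a 2x2 matrix [[a, b], [c, d]], det = a*d - b*c.
a = 0, b = -6, c = -7, d = -7
a*d = 0 * -7 = 0
b*c = -6 * -7 = 42
det = 0 - 42 = -42

-42


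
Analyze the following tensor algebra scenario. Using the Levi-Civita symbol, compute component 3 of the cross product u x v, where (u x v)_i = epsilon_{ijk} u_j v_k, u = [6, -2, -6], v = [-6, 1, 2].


(u x v)_3 = sum_{j,k} epsilon_{3jk} u_j v_k. Only permutations of (1,2,3) contribute; the two non-zero terms are:
eps_{312} u_1 v_2 = 1 * 6 * 1 = 6
eps_{321} u_2 v_1 = -1 * -2 * -6 = -12
(u x v)_3 = -6

-6


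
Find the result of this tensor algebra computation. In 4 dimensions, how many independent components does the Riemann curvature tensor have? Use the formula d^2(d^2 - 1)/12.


The Riemann tensor in d dimensions has d^2(d^2 - 1)/12 independent components.
d = 4, so d^2 = 16
d^2 - 1 = 15
d^2(d^2 - 1) = 16 * 15 = 240
Divide by 12: 240 / 12 = 20

20


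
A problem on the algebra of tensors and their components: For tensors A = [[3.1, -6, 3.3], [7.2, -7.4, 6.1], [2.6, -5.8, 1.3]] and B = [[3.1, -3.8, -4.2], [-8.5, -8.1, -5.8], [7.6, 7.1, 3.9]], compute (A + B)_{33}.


Tensor addition is component-wise: (A + B)_{ij} = A_{ij} + B_{ij}.
A_{33} = 1.3
B_{33} = 3.9
(A + B)_{33} = 1.3 + 3.9 = 5.2

5.2


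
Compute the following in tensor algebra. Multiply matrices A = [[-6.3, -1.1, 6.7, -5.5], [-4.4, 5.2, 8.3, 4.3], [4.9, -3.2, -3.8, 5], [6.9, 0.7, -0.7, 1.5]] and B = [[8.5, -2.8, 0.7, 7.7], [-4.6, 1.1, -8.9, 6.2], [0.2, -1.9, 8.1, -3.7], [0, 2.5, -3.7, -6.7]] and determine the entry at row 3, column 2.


(AB)_{ij} = sum_k A_{ik} B_{kj}.
For i=3, j=2:
A_{31} * B_{12} = 4.9 * -2.8 = -13.72
A_{32} * B_{22} = -3.2 * 1.1 = -3.52
A_{33} * B_{32} = -3.8 * -1.9 = 7.22
A_{34} * B_{42} = 5 * 2.5 = 12.5
Sum = -13.72 + -3.52 + 7.22 + 12.5 = 2.48

2.48


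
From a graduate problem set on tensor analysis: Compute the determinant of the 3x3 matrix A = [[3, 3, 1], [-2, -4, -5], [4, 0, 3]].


Expanding along the first row, det(A) = a11*M_11 - a12*M_12 + a13*M_13, where M_1j is the (1,j) minor.
Minor M_11 = -4*3 - -5*0 = -12
Minor M_12 = -2*3 - -5*4 = 14
Minor M_13 = -2*0 - -4*4 = 16
det = 3*(-12) - 3*(14) + 1*(16)
    = -36 - 42 + 16
    = -62

-62


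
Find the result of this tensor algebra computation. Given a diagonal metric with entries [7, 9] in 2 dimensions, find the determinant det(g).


For a diagonal metric, the determinant is the product of diagonal entries.
Diagonal entries: 7, 9
det(g) = 7 * 9 = 63

63


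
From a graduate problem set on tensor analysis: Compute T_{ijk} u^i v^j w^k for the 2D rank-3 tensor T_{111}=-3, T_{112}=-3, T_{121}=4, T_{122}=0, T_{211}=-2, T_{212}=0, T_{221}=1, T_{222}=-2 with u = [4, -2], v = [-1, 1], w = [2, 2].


S = sum over i,j,k of T_{ijk} u_i v_j w_k. Expanding all 8 terms:
T_{111}*u_1*v_1*w_1 = -3*4*-1*2 = 24  (running total: 24)
T_{112}*u_1*v_1*w_2 = -3*4*-1*2 = 24  (running total: 48)
T_{121}*u_1*v_2*w_1 = 4*4*1*2 = 32  (running total: 80)
T_{122}*u_1*v_2*w_2 = 0*4*1*2 = 0  (running total: 80)
T_{211}*u_2*v_1*w_1 = -2*-2*-1*2 = -8  (running total: 72)
T_{212}*u_2*v_1*w_2 = 0*-2*-1*2 = 0  (running total: 72)
T_{221}*u_2*v_2*w_1 = 1*-2*1*2 = -4  (running total: 68)
T_{222}*u_2*v_2*w_2 = -2*-2*1*2 = 8  (running total: 76)
S = 76

76


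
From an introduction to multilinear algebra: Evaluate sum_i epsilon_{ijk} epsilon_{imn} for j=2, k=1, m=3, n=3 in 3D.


Using the identity: epsilon_{ijk} epsilon_{imn} = delta_{jm} delta_{kn} - delta_{jn} delta_{km}.
delta_{23} = 0
delta_{13} = 0
delta_{23} = 0
delta_{13} = 0
Result = 0 * 0 - 0 * 0 = 0 - 0 = 0

0


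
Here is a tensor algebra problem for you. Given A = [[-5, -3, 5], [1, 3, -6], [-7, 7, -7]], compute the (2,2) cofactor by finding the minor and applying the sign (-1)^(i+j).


To find cofactor C_{22}, delete row 2 and column 2.
The resulting 2x2 submatrix is: [[-5, 5], [-7, -7]]
Minor M_{22} = -5*-7 - 5*-7
  = 35 - -35 = 70
Sign = (-1)^(2+2) = (-1)^4 = 1
Cofactor C_{22} = 1 * 70 = 70

70


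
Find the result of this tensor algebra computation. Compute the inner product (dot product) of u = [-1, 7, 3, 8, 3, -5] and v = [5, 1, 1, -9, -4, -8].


The inner product u . v = sum of u_i * v_i.
Term-by-term: -1 * 5, 7 * 1, 3 * 1, 8 * -9, 3 * -4, -5 * -8
Products: -5, 7, 3, -72, -12, 40
Sum = -5 + 7 + 3 + -72 + -12 + 40 = -39

-39


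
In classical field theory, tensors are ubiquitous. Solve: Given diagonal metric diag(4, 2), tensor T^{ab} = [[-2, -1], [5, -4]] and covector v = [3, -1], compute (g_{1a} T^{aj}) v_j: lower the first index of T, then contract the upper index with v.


Step 1: lower the first index. For a diagonal metric, g_{ia} T^{aj} = g_{ii} T^{ij} (no sum on i).
g_{11} = 4
S_1{}^1 = 4 * T^{11} = 4 * -2 = -8
S_1{}^2 = 4 * T^{12} = 4 * -1 = -4
Step 2: contract S_1{}^j with v_j.
S_1{}^1 * v_1 = -8 * 3 = -24
S_1{}^2 * v_2 = -4 * -1 = 4
Result = -24 + 4 = -20

-20


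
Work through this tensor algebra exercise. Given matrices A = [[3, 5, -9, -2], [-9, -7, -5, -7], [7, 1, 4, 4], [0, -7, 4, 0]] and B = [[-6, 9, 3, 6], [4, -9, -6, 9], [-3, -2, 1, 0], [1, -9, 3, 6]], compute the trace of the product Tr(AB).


Tr(AB) = sum_i (AB)_{ii} where (AB)_{ii} = sum_k A_{ik} B_{ki}.
(AB)_{11} = 3*-6 + 5*4 + -9*-3 + -2*1 = 27
(AB)_{22} = -9*9 + -7*-9 + -5*-2 + -7*-9 = 55
(AB)_{33} = 7*3 + 1*-6 + 4*1 + 4*3 = 31
(AB)_{44} = 0*6 + -7*9 + 4*0 + 0*6 = -63
Tr(AB) = 27 + 55 + 31 + -63 = 50

50


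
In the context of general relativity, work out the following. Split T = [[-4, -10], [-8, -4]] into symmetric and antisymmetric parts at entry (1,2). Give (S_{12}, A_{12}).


T_{12} = -10
T_{21} = -8
S_{12} = (-10 + -8)/2 = -18/2 = -9
A_{12} = (-10 - -8)/2 = -2/2 = -1
Check: S + A = -9 + -1 = -10 = T_{12}.

(-9, -1)


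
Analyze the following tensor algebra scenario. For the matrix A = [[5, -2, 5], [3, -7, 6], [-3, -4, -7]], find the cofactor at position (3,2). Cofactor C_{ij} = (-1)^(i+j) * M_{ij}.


To find cofactor C_{32}, delete row 3 and column 2.
The resulting 2x2 submatrix is: [[5, 5], [3, 6]]
Minor M_{32} = 5*6 - 5*3
  = 30 - 15 = 15
Sign = (-1)^(3+2) = (-1)^5 = -1
Cofactor C_{32} = -1 * 15 = -15

-15


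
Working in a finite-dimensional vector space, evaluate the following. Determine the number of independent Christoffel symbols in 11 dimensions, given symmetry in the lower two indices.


Christoffel symbols Gamma^k_{ij} are symmetric in i,j, so there are d * d(d+1)/2 independent symbols.
d = 11
d(d+1)/2 = 11 * 12 / 2 = 66
Total = 11 * 66 = 726

726


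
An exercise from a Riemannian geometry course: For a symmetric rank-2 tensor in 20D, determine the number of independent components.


A symmetric rank-2 tensor in d dimensions has d(d+1)/2 independent components.
d = 20
d(d+1)/2 = 20 * 21 / 2 = 420 / 2 = 210

210


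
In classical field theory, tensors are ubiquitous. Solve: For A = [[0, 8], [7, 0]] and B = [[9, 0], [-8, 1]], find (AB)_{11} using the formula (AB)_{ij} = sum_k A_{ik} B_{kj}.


(AB)_{ij} = sum_k A_{ik} B_{kj}.
For i=1, j=1:
A_{11} * B_{11} = 0 * 9 = 0
A_{12} * B_{21} = 8 * -8 = -64
Sum = 0 + -64 = -64

-64


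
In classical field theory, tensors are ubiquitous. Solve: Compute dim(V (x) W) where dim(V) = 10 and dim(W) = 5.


The dimension of a tensor product is the product of dimensions.
dim(V) = 10, dim(W) = 5
dim(V (x) W) = 10 * 5 = 50

50


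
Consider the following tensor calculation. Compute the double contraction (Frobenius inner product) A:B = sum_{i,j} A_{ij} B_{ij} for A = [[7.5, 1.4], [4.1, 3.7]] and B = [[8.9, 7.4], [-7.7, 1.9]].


A:B = sum over all i,j of A_{ij} * B_{ij}.
Row 1: 7.5*8.9=66.75, 1.4*7.4=10.36 => row sum = 77.11
Row 2: 4.1*-7.7=-31.57, 3.7*1.9=7.03 => row sum = -24.54
Total = 77.11 + -24.54 = 52.57

52.57


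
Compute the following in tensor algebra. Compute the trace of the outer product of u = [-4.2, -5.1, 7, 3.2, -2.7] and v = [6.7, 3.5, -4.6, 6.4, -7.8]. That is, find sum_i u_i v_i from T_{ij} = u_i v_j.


The outer product gives T_{ij} = u_i v_j.
The trace (contraction) is Tr(T) = sum_i T_{ii} = sum_i u_i v_i.
Diagonal entries:
T_{11} = u_1 * v_1 = -4.2 * 6.7 = -28.14
T_{22} = u_2 * v_2 = -5.1 * 3.5 = -17.85
T_{33} = u_3 * v_3 = 7 * -4.6 = -32.2
T_{44} = u_4 * v_4 = 3.2 * 6.4 = 20.48
T_{55} = u_5 * v_5 = -2.7 * -7.8 = 21.06
Tr(T) = -28.14 + -17.85 + -32.2 + 20.48 + 21.06 = -36.65

-36.65


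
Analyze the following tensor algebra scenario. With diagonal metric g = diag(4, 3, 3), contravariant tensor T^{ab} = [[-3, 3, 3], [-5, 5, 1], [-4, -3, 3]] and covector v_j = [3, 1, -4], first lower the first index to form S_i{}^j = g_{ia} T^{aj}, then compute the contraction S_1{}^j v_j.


Step 1: lower the first index. For a diagonal metric, g_{ia} T^{aj} = g_{ii} T^{ij} (no sum on i).
g_{11} = 4
S_1{}^1 = 4 * T^{11} = 4 * -3 = -12
S_1{}^2 = 4 * T^{12} = 4 * 3 = 12
S_1{}^3 = 4 * T^{13} = 4 * 3 = 12
Step 2: contract S_1{}^j with v_j.
S_1{}^1 * v_1 = -12 * 3 = -36
S_1{}^2 * v_2 = 12 * 1 = 12
S_1{}^3 * v_3 = 12 * -4 = -48
Result = -36 + 12 + -48 = -72

-72


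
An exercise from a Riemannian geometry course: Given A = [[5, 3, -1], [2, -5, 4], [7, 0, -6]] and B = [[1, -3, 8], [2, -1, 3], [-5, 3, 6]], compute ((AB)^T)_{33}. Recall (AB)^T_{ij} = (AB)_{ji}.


(AB)^T_{ij} = (AB)_{ji} = sum_k A_{jk} B_{ki}.
For i=3, j=3 we need (AB)_{33}:
A_{31} * B_{13} = 7 * 8 = 56
A_{32} * B_{23} = 0 * 3 = 0
A_{33} * B_{33} = -6 * 6 = -36
Sum = 56 + 0 + -36 = 20

20


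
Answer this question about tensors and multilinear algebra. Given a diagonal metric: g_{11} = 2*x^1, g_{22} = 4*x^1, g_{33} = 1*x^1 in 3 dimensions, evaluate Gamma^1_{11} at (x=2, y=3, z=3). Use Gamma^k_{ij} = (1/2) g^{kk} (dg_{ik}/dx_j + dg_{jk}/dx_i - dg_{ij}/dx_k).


For a diagonal metric, Gamma^k_{ij} = (1/2) g^{kk} (dg_{ik}/dx_j + dg_{jk}/dx_i - dg_{ij}/dx_k).
The metric is diagonal, so g_{ab} = 0 for a != b.
At the given point: g_{11} = 4, g_{22} = 8, g_{33} = 2
g^{11} = 1/4
dg_{11}/dx_1 = dg_{11}/dx_1 = 2
dg_{11}/dx_1 = dg_{11}/dx_1 = 2
dg_{11}/dx_1 = dg_{11}/dx_1 = 2
Numerator = 2 + 2 - 2 = 2
Gamma^1_{11} = 2 / (2 * 4) = 1/4

1/4


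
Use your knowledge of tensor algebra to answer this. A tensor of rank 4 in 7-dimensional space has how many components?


The number of components of a rank-r tensor in d dimensions is d^r.
Here d = 7 and r = 4.
7^4 = 2401

2401


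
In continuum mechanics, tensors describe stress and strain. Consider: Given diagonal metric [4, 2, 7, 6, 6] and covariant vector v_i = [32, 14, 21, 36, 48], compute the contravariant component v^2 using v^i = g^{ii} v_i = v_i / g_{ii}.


To raise an index with a diagonal metric: v^i = v_i / g_{ii}.
For index 2: v_2 = 14, g_{22} = 2
v^2 = 14 / 2 = 7

7


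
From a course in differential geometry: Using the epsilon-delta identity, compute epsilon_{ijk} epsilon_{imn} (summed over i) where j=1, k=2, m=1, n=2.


Using the identity: epsilon_{ijk} epsilon_{imn} = delta_{jm} delta_{kn} - delta_{jn} delta_{km}.
delta_{11} = 1
delta_{22} = 1
delta_{12} = 0
delta_{21} = 0
Result = 1 * 1 - 0 * 0 = 1 - 0 = 1

1


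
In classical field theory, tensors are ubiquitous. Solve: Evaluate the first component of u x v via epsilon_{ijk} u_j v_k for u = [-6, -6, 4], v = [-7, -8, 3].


(u x v)_1 = sum_{j,k} epsilon_{1jk} u_j v_k. Only permutations of (1,2,3) contribute; the two non-zero terms are:
eps_{123} u_2 v_3 = 1 * -6 * 3 = -18
eps_{132} u_3 v_2 = -1 * 4 * -8 = 32
(u x v)_1 = 14

14


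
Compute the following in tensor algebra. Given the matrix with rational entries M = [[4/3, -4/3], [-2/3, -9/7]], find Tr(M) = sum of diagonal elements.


The trace is the sum of diagonal entries.
Diagonal: M[1,1] = 4/3, M[2,2] = -9/7
Tr(M) = 4/3 + -9/7
Computing step by step:
After adding M[1,1]: 4/3
After adding M[2,2]: 1/21
Tr(M) = 1/21

1/21


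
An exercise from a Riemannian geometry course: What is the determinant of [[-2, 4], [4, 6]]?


For a 2x2 matrix [[a, b], [c, d]], det = a*d - b*c.
a = -2, b = 4, c = 4, d = 6
a*d = -2 * 6 = -12
b*c = 4 * 4 = 16
det = -12 - 16 = -28

-28


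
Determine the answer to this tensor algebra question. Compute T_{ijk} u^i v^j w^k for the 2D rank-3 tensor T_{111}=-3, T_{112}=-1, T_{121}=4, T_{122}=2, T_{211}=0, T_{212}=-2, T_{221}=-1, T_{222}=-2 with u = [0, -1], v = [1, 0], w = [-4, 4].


S = sum over i,j,k of T_{ijk} u_i v_j w_k. Expanding all 8 terms:
T_{111}*u_1*v_1*w_1 = -3*0*1*-4 = 0  (running total: 0)
T_{112}*u_1*v_1*w_2 = -1*0*1*4 = 0  (running total: 0)
T_{121}*u_1*v_2*w_1 = 4*0*0*-4 = 0  (running total: 0)
T_{122}*u_1*v_2*w_2 = 2*0*0*4 = 0  (running total: 0)
T_{211}*u_2*v_1*w_1 = 0*-1*1*-4 = 0  (running total: 0)
T_{212}*u_2*v_1*w_2 = -2*-1*1*4 = 8  (running total: 8)
T_{221}*u_2*v_2*w_1 = -1*-1*0*-4 = 0  (running total: 8)
T_{222}*u_2*v_2*w_2 = -2*-1*0*4 = 0  (running total: 8)
S = 8

8


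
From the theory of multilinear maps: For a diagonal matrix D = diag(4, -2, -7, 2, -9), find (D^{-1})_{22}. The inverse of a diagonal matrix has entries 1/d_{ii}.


For a diagonal matrix, the inverse has entries (D^{-1})_{ii} = 1/d_{ii}.
The diagonal entries are: d_{11} = 4, d_{22} = -2, d_{33} = -7, d_{44} = 2, d_{55} = -9
We need (D^{-1})_{22} = 1/d_{22} = 1/-2 = -1/2

-1/2


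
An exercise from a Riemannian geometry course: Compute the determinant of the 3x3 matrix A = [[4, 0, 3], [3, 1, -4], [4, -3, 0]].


Expanding along the first row, det(A) = a11*M_11 - a12*M_12 + a13*M_13, where M_1j is the (1,j) minor.
Minor M_11 = 1*0 - -4*-3 = -12
Minor M_12 = 3*0 - -4*4 = 16
Minor M_13 = 3*-3 - 1*4 = -13
det = 4*(-12) - 0*(16) + 3*(-13)
    = -48 - 0 + -39
    = -87

-87


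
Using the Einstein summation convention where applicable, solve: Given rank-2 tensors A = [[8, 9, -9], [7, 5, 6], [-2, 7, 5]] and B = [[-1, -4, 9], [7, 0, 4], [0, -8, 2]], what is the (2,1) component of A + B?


Tensor addition is component-wise: (A + B)_{ij} = A_{ij} + B_{ij}.
A_{21} = 7
B_{21} = 7
(A + B)_{21} = 7 + 7 = 14

14


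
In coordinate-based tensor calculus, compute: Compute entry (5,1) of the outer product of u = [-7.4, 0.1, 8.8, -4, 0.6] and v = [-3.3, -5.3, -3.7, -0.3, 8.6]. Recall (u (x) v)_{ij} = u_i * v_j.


The outer product entry T_{ij} = u_i * v_j.
We need i=5, j=1.
u_5 = 0.6, v_1 = -3.3
T_{5,1} = 0.6 * -3.3 = -1.98

-1.98


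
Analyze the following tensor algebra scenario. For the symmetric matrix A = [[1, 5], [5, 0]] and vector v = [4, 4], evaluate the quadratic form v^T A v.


First compute Av:
(Av)_1 = 1*4 + 5*4 = 24
(Av)_2 = 5*4 + 0*4 = 20
Av = [24, 20]
Then v^T (Av) = 4*24 + 4*20
= 96 + 80 = 176

176


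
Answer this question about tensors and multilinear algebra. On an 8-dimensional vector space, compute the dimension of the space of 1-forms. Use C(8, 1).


The dimension of the space of p-forms on an n-dimensional space is C(n, p).
n = 8, p = 1
C(8, 1) = 8! / (1! * 7!) = 8

8


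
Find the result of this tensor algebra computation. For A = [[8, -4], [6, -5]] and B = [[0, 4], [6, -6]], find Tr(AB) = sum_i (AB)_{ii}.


Tr(AB) = sum_i (AB)_{ii} where (AB)_{ii} = sum_k A_{ik} B_{ki}.
(AB)_{11} = 8*0 + -4*6 = -24
(AB)_{22} = 6*4 + -5*-6 = 54
Tr(AB) = -24 + 54 = 30

30


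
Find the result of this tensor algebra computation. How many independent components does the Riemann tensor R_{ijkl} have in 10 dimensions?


The Riemann tensor in d dimensions has d^2(d^2 - 1)/12 independent components.
d = 10, so d^2 = 100
d^2 - 1 = 99
d^2(d^2 - 1) = 100 * 99 = 9900
Divide by 12: 9900 / 12 = 825

825


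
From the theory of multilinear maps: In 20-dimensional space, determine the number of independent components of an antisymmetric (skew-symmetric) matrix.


An antisymmetric rank-2 tensor satisfies A_{ij} = -A_{ji}, so diagonal entries are zero.
The independent components are the upper-triangular entries: C(n, 2) = n(n-1)/2.
n = 20
C(20, 2) = 20 * 19 / 2 = 380 / 2 = 190

190


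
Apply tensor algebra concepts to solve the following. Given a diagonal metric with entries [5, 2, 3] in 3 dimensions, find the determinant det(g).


For a diagonal metric, the determinant is the product of diagonal entries.
Diagonal entries: 5, 2, 3
det(g) = 5 * 2 * 3 = 30

30


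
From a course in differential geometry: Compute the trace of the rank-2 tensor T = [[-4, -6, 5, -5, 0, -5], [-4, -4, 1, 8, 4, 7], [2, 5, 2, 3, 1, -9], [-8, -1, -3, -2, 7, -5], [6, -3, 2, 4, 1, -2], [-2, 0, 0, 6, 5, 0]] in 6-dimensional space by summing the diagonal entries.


The contraction (trace) of a rank-2 tensor is the sum of its diagonal elements.
Diagonal entries: A[1,1] = -4, A[2,2] = -4, A[3,3] = 2, A[4,4] = -2, A[5,5] = 1, A[6,6] = 0
Tr(A) = -4 + -4 + 2 + -2 + 1 + 0 = -7

-7


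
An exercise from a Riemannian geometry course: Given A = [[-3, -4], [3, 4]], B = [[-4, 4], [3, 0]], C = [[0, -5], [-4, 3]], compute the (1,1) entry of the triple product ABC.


(ABC)_{11} = sum_m (AB)_{1m} C_{m1}. First compute row 1 of AB.
(AB)_{11} = -3*-4 + -4*3 = 0
(AB)_{12} = -3*4 + -4*0 = -12
Now contract with column 1 of C:
(AB)_{11} * C_{11} = 0 * 0 = 0
(AB)_{12} * C_{21} = -12 * -4 = 48
(ABC)_{11} = 0 + 48 = 48

48


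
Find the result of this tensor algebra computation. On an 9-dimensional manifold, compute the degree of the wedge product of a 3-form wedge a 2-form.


The degree of a wedge product is the sum of the degrees of the individual forms.
Degrees: 3, 2
Total degree = 3 + 2 = 5

5


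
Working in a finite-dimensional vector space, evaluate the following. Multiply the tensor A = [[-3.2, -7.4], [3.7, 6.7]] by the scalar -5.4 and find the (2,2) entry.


Scalar multiplication: (cA)_{ij} = c * A_{ij}.
c = -5.4
A_{22} = 6.7
(cA)_{22} = -5.4 * 6.7 = -36.18

-36.18


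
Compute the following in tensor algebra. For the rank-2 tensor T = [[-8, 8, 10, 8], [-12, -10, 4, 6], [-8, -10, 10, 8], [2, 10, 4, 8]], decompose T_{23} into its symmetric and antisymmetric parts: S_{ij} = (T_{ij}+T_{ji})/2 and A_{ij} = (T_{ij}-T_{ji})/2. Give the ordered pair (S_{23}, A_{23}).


T_{23} = 4
T_{32} = -10
S_{23} = (4 + -10)/2 = -6/2 = -3
A_{23} = (4 - -10)/2 = 14/2 = 7
Check: S + A = -3 + 7 = 4 = T_{23}.

(-3, 7)


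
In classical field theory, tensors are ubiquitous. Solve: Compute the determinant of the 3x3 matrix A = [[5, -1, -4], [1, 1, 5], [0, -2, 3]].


Expanding along the first row, det(A) = a11*M_11 - a12*M_12 + a13*M_13, where M_1j is the (1,j) minor.
Minor M_11 = 1*3 - 5*-2 = 13
Minor M_12 = 1*3 - 5*0 = 3
Minor M_13 = 1*-2 - 1*0 = -2
det = 5*(13) - -1*(3) + -4*(-2)
    = 65 - -3 + 8
    = 76

76


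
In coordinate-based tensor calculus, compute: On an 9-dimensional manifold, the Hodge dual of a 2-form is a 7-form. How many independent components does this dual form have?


The Hodge dual of a p-form on an n-dimensional manifold is an (n-p)-form.
n = 9, p = 2, so dual degree = 9 - 2 = 7
The number of components is C(n, n-p) = C(9, 7) = 36

36


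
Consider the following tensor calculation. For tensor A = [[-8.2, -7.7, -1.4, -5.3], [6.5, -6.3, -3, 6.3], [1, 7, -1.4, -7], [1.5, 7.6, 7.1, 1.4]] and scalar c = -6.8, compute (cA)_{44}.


Scalar multiplication: (cA)_{ij} = c * A_{ij}.
c = -6.8
A_{44} = 1.4
(cA)_{44} = -6.8 * 1.4 = -9.52

-9.52


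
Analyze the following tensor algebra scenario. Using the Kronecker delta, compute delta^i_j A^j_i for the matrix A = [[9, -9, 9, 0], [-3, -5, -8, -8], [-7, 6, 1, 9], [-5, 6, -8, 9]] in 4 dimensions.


The contraction (trace) of a rank-2 tensor is the sum of its diagonal elements.
Diagonal entries: A[1,1] = 9, A[2,2] = -5, A[3,3] = 1, A[4,4] = 9
Tr(A) = 9 + -5 + 1 + 9 = 14

14


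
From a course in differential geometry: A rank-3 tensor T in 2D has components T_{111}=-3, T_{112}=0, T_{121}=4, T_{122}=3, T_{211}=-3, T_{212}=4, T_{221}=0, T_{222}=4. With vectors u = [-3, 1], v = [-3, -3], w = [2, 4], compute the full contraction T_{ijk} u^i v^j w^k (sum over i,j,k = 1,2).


S = sum over i,j,k of T_{ijk} u_i v_j w_k. Expanding all 8 terms:
T_{111}*u_1*v_1*w_1 = -3*-3*-3*2 = -54  (running total: -54)
T_{112}*u_1*v_1*w_2 = 0*-3*-3*4 = 0  (running total: -54)
T_{121}*u_1*v_2*w_1 = 4*-3*-3*2 = 72  (running total: 18)
T_{122}*u_1*v_2*w_2 = 3*-3*-3*4 = 108  (running total: 126)
T_{211}*u_2*v_1*w_1 = -3*1*-3*2 = 18  (running total: 144)
T_{212}*u_2*v_1*w_2 = 4*1*-3*4 = -48  (running total: 96)
T_{221}*u_2*v_2*w_1 = 0*1*-3*2 = 0  (running total: 96)
T_{222}*u_2*v_2*w_2 = 4*1*-3*4 = -48  (running total: 48)
S = 48

48


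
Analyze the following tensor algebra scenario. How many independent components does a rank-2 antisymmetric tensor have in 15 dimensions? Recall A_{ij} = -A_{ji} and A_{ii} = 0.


An antisymmetric rank-2 tensor satisfies A_{ij} = -A_{ji}, so diagonal entries are zero.
The independent components are the upper-triangular entries: C(n, 2) = n(n-1)/2.
n = 15
C(15, 2) = 15 * 14 / 2 = 210 / 2 = 105

105


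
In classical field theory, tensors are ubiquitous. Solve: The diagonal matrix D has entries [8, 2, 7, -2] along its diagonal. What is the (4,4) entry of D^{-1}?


For a diagonal matrix, the inverse has entries (D^{-1})_{ii} = 1/d_{ii}.
The diagonal entries are: d_{11} = 8, d_{22} = 2, d_{33} = 7, d_{44} = -2
We need (D^{-1})_{44} = 1/d_{44} = 1/-2 = -1/2

-1/2


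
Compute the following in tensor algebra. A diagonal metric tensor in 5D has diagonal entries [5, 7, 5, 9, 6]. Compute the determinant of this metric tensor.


For a diagonal metric, the determinant is the product of diagonal entries.
Diagonal entries: 5, 7, 5, 9, 6
det(g) = 5 * 7 * 5 * 9 * 6 = 9450

9450


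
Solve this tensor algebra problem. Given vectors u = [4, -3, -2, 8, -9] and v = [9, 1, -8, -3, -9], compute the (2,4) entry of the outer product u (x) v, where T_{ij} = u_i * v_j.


The outer product entry T_{ij} = u_i * v_j.
We need i=2, j=4.
u_2 = -3, v_4 = -3
T_{2,4} = -3 * -3 = 9

9


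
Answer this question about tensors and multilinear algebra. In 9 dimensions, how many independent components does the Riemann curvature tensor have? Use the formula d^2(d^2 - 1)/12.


The Riemann tensor in d dimensions has d^2(d^2 - 1)/12 independent components.
d = 9, so d^2 = 81
d^2 - 1 = 80
d^2(d^2 - 1) = 81 * 80 = 6480
Divide by 12: 6480 / 12 = 540

540


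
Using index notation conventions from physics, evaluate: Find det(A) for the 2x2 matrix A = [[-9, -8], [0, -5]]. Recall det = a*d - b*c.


For a 2x2 matrix [[a, b], [c, d]], det = a*d - b*c.
a = -9, b = -8, c = 0, d = -5
a*d = -9 * -5 = 45
b*c = -8 * 0 = 0
det = 45 - 0 = 45

45


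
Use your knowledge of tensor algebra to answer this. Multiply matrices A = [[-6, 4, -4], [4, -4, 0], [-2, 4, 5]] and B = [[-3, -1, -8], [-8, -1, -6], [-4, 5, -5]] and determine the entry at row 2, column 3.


(AB)_{ij} = sum_k A_{ik} B_{kj}.
For i=2, j=3:
A_{21} * B_{13} = 4 * -8 = -32
A_{22} * B_{23} = -4 * -6 = 24
A_{23} * B_{33} = 0 * -5 = 0
Sum = -32 + 24 + 0 = -8

-8


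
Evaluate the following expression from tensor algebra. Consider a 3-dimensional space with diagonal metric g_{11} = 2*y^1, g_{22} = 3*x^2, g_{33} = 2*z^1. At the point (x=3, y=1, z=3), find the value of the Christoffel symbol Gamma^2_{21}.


For a diagonal metric, Gamma^k_{ij} = (1/2) g^{kk} (dg_{ik}/dx_j + dg_{jk}/dx_i - dg_{ij}/dx_k).
The metric is diagonal, so g_{ab} = 0 for a != b.
At the given point: g_{11} = 2, g_{22} = 27, g_{33} = 6
g^{22} = 1/27
dg_{22}/dx_1 = dg_{22}/dx_1 = 18
dg_{12}/dx_2 = 0 (off-diagonal)
dg_{21}/dx_2 = 0 (off-diagonal)
Numerator = 18 + 0 - 0 = 18
Gamma^2_{21} = 18 / (2 * 27) = 1/3

1/3


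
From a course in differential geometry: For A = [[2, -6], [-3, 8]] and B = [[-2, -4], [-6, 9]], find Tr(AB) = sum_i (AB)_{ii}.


Tr(AB) = sum_i (AB)_{ii} where (AB)_{ii} = sum_k A_{ik} B_{ki}.
(AB)_{11} = 2*-2 + -6*-6 = 32
(AB)_{22} = -3*-4 + 8*9 = 84
Tr(AB) = 32 + 84 = 116

116


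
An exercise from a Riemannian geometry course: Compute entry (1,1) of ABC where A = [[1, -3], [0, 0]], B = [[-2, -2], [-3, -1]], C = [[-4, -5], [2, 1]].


(ABC)_{11} = sum_m (AB)_{1m} C_{m1}. First compute row 1 of AB.
(AB)_{11} = 1*-2 + -3*-3 = 7
(AB)_{12} = 1*-2 + -3*-1 = 1
Now contract with column 1 of C:
(AB)_{11} * C_{11} = 7 * -4 = -28
(AB)_{12} * C_{21} = 1 * 2 = 2
(ABC)_{11} = -28 + 2 = -26

-26


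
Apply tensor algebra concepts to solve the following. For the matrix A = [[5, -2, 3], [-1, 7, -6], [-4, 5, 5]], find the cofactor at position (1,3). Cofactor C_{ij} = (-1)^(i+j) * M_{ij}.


To find cofactor C_{13}, delete row 1 and column 3.
The resulting 2x2 submatrix is: [[-1, 7], [-4, 5]]
Minor M_{13} = -1*5 - 7*-4
  = -5 - -28 = 23
Sign = (-1)^(1+3) = (-1)^4 = 1
Cofactor C_{13} = 1 * 23 = 23

23


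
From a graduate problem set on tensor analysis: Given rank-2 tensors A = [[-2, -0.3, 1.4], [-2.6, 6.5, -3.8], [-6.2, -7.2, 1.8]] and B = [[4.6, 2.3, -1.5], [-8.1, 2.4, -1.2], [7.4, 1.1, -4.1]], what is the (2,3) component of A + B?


Tensor addition is component-wise: (A + B)_{ij} = A_{ij} + B_{ij}.
A_{23} = -3.8
B_{23} = -1.2
(A + B)_{23} = -3.8 + -1.2 = -5

-5


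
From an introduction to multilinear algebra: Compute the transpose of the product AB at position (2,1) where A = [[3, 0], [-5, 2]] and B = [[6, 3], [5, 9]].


(AB)^T_{ij} = (AB)_{ji} = sum_k A_{jk} B_{ki}.
For i=2, j=1 we need (AB)_{12}:
A_{11} * B_{12} = 3 * 3 = 9
A_{12} * B_{22} = 0 * 9 = 0
Sum = 9 + 0 = 9

9


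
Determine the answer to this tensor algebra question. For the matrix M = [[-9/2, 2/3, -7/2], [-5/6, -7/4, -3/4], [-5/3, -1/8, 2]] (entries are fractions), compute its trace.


The trace is the sum of diagonal entries.
Diagonal: M[1,1] = -9/2, M[2,2] = -7/4, M[3,3] = 2
Tr(M) = -9/2 + -7/4 + 2
Computing step by step:
After adding M[1,1]: -9/2
After adding M[2,2]: -25/4
After adding M[3,3]: -17/4
Tr(M) = -17/4

-17/4


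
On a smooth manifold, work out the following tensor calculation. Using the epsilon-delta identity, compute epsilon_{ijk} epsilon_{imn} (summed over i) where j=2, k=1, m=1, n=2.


Using the identity: epsilon_{ijk} epsilon_{imn} = delta_{jm} delta_{kn} - delta_{jn} delta_{km}.
delta_{21} = 0
delta_{12} = 0
delta_{22} = 1
delta_{11} = 1
Result = 0 * 0 - 1 * 1 = 0 - 1 = -1

-1


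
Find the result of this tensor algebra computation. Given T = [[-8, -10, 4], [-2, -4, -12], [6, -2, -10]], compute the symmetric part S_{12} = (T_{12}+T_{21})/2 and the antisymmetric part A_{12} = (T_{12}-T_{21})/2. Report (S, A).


T_{12} = -10
T_{21} = -2
S_{12} = (-10 + -2)/2 = -12/2 = -6
A_{12} = (-10 - -2)/2 = -8/2 = -4
Check: S + A = -6 + -4 = -10 = T_{12}.

(-6, -4)


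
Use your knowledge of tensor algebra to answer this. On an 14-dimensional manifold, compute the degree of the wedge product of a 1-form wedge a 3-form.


The degree of a wedge product is the sum of the degrees of the individual forms.
Degrees: 1, 3
Total degree = 1 + 3 = 4

4


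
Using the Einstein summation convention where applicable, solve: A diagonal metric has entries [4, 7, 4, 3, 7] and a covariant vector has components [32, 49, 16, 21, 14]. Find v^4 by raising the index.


To raise an index with a diagonal metric: v^i = v_i / g_{ii}.
For index 4: v_4 = 21, g_{44} = 3
v^4 = 21 / 3 = 7

7


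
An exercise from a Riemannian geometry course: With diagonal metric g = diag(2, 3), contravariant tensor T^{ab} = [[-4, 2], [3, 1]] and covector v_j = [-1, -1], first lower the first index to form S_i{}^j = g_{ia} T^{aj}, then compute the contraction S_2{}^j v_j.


Step 1: lower the first index. For a diagonal metric, g_{ia} T^{aj} = g_{ii} T^{ij} (no sum on i).
g_{22} = 3
S_2{}^1 = 3 * T^{21} = 3 * 3 = 9
S_2{}^2 = 3 * T^{22} = 3 * 1 = 3
Step 2: contract S_2{}^j with v_j.
S_2{}^1 * v_1 = 9 * -1 = -9
S_2{}^2 * v_2 = 3 * -1 = -3
Result = -9 + -3 = -12

-12


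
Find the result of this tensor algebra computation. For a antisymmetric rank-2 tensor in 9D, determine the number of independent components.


A antisymmetric rank-2 tensor in d dimensions has d(d-1)/2 independent components.
d = 9
d(d-1)/2 = 9 * 8 / 2 = 72 / 2 = 36

36


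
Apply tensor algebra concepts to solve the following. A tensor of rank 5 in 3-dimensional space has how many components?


The number of components of a rank-r tensor in d dimensions is d^r.
Here d = 3 and r = 5.
3^5 = 243

243


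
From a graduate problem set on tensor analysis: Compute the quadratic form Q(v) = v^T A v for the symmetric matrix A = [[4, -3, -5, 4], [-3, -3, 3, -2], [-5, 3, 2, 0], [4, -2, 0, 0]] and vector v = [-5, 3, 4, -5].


First compute Av:
(Av)_1 = 4*-5 + -3*3 + -5*4 + 4*-5 = -69
(Av)_2 = -3*-5 + -3*3 + 3*4 + -2*-5 = 28
(Av)_3 = -5*-5 + 3*3 + 2*4 + 0*-5 = 42
(Av)_4 = 4*-5 + -2*3 + 0*4 + 0*-5 = -26
Av = [-69, 28, 42, -26]
Then v^T (Av) = -5*-69 + 3*28 + 4*42 + -5*-26
= 345 + 84 + 168 + 130 = 727

727


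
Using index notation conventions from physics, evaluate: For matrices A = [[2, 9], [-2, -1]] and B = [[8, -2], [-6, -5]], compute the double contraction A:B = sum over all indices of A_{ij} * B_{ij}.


A:B = sum over all i,j of A_{ij} * B_{ij}.
Row 1: 2*8=16, 9*-2=-18 => row sum = -2
Row 2: -2*-6=12, -1*-5=5 => row sum = 17
Total = -2 + 17 = 15

15


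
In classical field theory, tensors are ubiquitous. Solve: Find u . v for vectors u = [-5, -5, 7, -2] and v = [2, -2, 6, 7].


The inner product u . v = sum of u_i * v_i.
Term-by-term: -5 * 2, -5 * -2, 7 * 6, -2 * 7
Products: -10, 10, 42, -14
Sum = -10 + 10 + 42 + -14 = 28

28


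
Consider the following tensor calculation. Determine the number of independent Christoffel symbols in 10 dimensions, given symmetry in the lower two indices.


Christoffel symbols Gamma^k_{ij} are symmetric in i,j, so there are d * d(d+1)/2 independent symbols.
d = 10
d(d+1)/2 = 10 * 11 / 2 = 55
Total = 10 * 55 = 550

550


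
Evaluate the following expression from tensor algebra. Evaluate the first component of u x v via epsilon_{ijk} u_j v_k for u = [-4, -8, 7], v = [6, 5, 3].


(u x v)_1 = sum_{j,k} epsilon_{1jk} u_j v_k. Only permutations of (1,2,3) contribute; the two non-zero terms are:
eps_{123} u_2 v_3 = 1 * -8 * 3 = -24
eps_{132} u_3 v_2 = -1 * 7 * 5 = -35
(u x v)_1 = -59

-59


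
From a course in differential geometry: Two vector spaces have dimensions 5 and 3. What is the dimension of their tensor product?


The dimension of a tensor product is the product of dimensions.
dim(V) = 5, dim(W) = 3
dim(V (x) W) = 5 * 3 = 15

15


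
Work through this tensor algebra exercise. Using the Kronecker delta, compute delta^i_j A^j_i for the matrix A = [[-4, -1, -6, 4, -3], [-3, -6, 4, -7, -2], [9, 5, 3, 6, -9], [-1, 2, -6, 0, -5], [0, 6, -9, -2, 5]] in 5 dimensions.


The contraction (trace) of a rank-2 tensor is the sum of its diagonal elements.
Diagonal entries: A[1,1] = -4, A[2,2] = -6, A[3,3] = 3, A[4,4] = 0, A[5,5] = 5
Tr(A) = -4 + -6 + 3 + 0 + 5 = -2

-2


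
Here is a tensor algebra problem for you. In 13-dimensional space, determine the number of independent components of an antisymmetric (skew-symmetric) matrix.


An antisymmetric rank-2 tensor satisfies A_{ij} = -A_{ji}, so diagonal entries are zero.
The independent components are the upper-triangular entries: C(n, 2) = n(n-1)/2.
n = 13
C(13, 2) = 13 * 12 / 2 = 156 / 2 = 78

78


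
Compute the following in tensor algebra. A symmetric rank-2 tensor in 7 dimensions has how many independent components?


A symmetric rank-2 tensor in d dimensions has d(d+1)/2 independent components.
d = 7
d(d+1)/2 = 7 * 8 / 2 = 56 / 2 = 28

28


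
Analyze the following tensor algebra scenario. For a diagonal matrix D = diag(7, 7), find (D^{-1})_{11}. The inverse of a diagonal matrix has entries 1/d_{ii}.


For a diagonal matrix, the inverse has entries (D^{-1})_{ii} = 1/d_{ii}.
The diagonal entries are: d_{11} = 7, d_{22} = 7
We need (D^{-1})_{11} = 1/d_{11} = 1/7 = 1/7

1/7


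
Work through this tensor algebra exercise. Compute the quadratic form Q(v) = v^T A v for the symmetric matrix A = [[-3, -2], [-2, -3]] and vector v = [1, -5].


First compute Av:
(Av)_1 = -3*1 + -2*-5 = 7
(Av)_2 = -2*1 + -3*-5 = 13
Av = [7, 13]
Then v^T (Av) = 1*7 + -5*13
= 7 + -65 = -58

-58


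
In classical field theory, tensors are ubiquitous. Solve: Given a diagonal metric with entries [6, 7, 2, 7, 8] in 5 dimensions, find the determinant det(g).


For a diagonal metric, the determinant is the product of diagonal entries.
Diagonal entries: 6, 7, 2, 7, 8
det(g) = 6 * 7 * 2 * 7 * 8 = 4704

4704


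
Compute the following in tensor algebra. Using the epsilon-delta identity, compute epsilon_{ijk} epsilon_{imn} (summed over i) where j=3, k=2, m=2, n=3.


Using the identity: epsilon_{ijk} epsilon_{imn} = delta_{jm} delta_{kn} - delta_{jn} delta_{km}.
delta_{32} = 0
delta_{23} = 0
delta_{33} = 1
delta_{22} = 1
Result = 0 * 0 - 1 * 1 = 0 - 1 = -1

-1


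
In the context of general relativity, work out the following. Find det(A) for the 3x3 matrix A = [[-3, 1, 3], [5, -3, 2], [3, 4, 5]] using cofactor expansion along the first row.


Expanding along the first row, det(A) = a11*M_11 - a12*M_12 + a13*M_13, where M_1j is the (1,j) minor.
Minor M_11 = -3*5 - 2*4 = -23
Minor M_12 = 5*5 - 2*3 = 19
Minor M_13 = 5*4 - -3*3 = 29
det = -3*(-23) - 1*(19) + 3*(29)
    = 69 - 19 + 87
    = 137

137


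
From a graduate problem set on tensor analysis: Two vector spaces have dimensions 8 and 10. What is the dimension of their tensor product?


The dimension of a tensor product is the product of dimensions.
dim(V) = 8, dim(W) = 10
dim(V (x) W) = 8 * 10 = 80

80


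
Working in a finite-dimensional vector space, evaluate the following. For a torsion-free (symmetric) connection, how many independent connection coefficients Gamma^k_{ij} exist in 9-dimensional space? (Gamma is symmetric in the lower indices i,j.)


Christoffel symbols Gamma^k_{ij} are symmetric in i,j, so there are d * d(d+1)/2 independent symbols.
d = 9
d(d+1)/2 = 9 * 10 / 2 = 45
Total = 9 * 45 = 405

405


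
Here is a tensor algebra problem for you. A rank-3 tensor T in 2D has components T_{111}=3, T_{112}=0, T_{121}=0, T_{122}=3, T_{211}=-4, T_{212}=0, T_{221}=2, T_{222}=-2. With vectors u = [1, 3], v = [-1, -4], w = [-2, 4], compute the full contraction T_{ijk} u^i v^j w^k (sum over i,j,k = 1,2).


S = sum over i,j,k of T_{ijk} u_i v_j w_k. Expanding all 8 terms:
T_{111}*u_1*v_1*w_1 = 3*1*-1*-2 = 6  (running total: 6)
T_{112}*u_1*v_1*w_2 = 0*1*-1*4 = 0  (running total: 6)
T_{121}*u_1*v_2*w_1 = 0*1*-4*-2 = 0  (running total: 6)
T_{122}*u_1*v_2*w_2 = 3*1*-4*4 = -48  (running total: -42)
T_{211}*u_2*v_1*w_1 = -4*3*-1*-2 = -24  (running total: -66)
T_{212}*u_2*v_1*w_2 = 0*3*-1*4 = 0  (running total: -66)
T_{221}*u_2*v_2*w_1 = 2*3*-4*-2 = 48  (running total: -18)
T_{222}*u_2*v_2*w_2 = -2*3*-4*4 = 96  (running total: 78)
S = 78

78


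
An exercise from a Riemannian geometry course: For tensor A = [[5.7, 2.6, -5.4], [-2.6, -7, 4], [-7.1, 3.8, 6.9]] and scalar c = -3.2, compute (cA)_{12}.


Scalar multiplication: (cA)_{ij} = c * A_{ij}.
c = -3.2
A_{12} = 2.6
(cA)_{12} = -3.2 * 2.6 = -8.32

-8.32


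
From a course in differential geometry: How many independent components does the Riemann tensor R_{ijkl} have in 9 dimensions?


The Riemann tensor in d dimensions has d^2(d^2 - 1)/12 independent components.
d = 9, so d^2 = 81
d^2 - 1 = 80
d^2(d^2 - 1) = 81 * 80 = 6480
Divide by 12: 6480 / 12 = 540

540


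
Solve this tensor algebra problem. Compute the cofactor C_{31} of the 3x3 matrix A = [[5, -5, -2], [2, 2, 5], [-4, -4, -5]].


To find cofactor C_{31}, delete row 3 and column 1.
The resulting 2x2 submatrix is: [[-5, -2], [2, 5]]
Minor M_{31} = -5*5 - -2*2
  = -25 - -4 = -21
Sign = (-1)^(3+1) = (-1)^4 = 1
Cofactor C_{31} = 1 * -21 = -21

-21
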